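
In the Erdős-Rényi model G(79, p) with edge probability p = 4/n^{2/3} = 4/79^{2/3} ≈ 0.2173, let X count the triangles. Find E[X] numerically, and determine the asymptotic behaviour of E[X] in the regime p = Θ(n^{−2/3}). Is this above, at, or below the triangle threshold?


Number of potential triangles: C(79, 3) = 79079.
Each occurs with probability p³ ≈ (0.2173)³ ≈ 1.025477e-02.
By linearity: E[X] = C(79, 3)·p³ ≈ 79079 · 1.025477e-02 ≈ 810.9367.
Since α = 2/3 < 1, p = c/n^{2/3} ≫ 1/n is above the triangle threshold p ~ 1/n. Asymptotically E[X] ~ (c³/6)·n^{3(1−α)} = (4³/6)·n^{1} → ∞; triangles are abundant w.h.p.

E[X] ≈ 810.9367; in regime p = Θ(1/n^{2/3}) E[X] diverges (above the triangle threshold p ~ 1/n).


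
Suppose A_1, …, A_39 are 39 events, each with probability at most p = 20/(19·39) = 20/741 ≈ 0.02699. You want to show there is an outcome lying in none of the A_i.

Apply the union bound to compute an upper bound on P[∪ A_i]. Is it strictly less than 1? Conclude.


Union bound: P[∪_{i=1}^{39} A_i] ≤ Σ_i P[A_i] ≤ 39·p = 39·(20/741) = 20/19.
Numerically: 20/19 ≈ 1.05263.
Is 20/19 < 1? NO.
Since the bound 20/19 is ≥ 1, the union bound is uninformative here; it does NOT by itself certify existence.

39·p = 20/19 ≈ 1.05263; existence NOT certified by the union bound.


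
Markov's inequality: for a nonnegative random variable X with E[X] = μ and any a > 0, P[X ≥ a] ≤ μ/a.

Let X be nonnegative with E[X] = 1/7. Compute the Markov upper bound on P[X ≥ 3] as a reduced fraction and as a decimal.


μ = E[X] = 1/7, a = 3.
Markov: P[X ≥ 3] ≤ μ/a = (1/7)/3 = 1/21.
Numerically: ≈ 0.047619.
(Since a = 3 > μ = 0.142857, the bound 1/21 is < 1 and informative.)

P[X ≥ 3] ≤ 1/21 ≈ 0.047619.


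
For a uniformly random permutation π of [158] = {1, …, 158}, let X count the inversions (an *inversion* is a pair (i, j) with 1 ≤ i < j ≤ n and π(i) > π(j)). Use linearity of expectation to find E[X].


Write X = Σ X_I over the C(158, 2) = 12403 pairs i < j, with X_I the indicator of one inversion.
There are 12403 indicators.
For each fixed pair i < j, the values π(i) and π(j) are two distinct elements of {1, …, 158} in uniformly random order; by symmetry P[π(i) > π(j)] = 1/2.
By linearity: E[X] = 12403 · (1/2) = C(158, 2) · (1/2) = 12403/2 = 12403/2 ≈ 6201.5000.

E[X] = 12403/2 = 6201.5000.


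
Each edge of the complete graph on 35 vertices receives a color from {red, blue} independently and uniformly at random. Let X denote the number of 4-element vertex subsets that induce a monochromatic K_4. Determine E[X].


Let X = Σ_S X_S over the C(35, 4) = 52360 subsets S of size 4, where X_S = 1 if the K_4 on S is monochromatic.
For a fixed S, the K_4 on S has C(4, 2) = 6 edges. P[all 6 edges red] = (1/2)^6, and likewise for blue, so P[monochromatic] = 2·(1/2)^6 = 2^{1 − 6} = 1/32.
Summing: E[X] = C(35, 4) · 2^{1 − 6} = 52360 · 1/32 = 6545/4.
Numerically: E[X] ≈ 1636.250000.

E[X] = C(35,4)·2^(1−C(4,2)) = 6545/4 ≈ 1636.250000.


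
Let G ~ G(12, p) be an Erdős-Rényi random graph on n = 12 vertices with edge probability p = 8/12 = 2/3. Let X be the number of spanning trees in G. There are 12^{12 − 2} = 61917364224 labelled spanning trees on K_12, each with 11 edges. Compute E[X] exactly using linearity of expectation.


K_12 has 12^{12 − 2} = 61917364224 labelled spanning trees.
For each such spanning tree H, let X_H = 1 if all 11 edges of H are present in G. Then P[X_H = 1] = p^{11} = (2/3)^{11} = 2048/177147.
By linearity: E[X] = Σ_H E[X_H] = 61917364224 · p^{11} = 61917364224 · 2048/177147 = 2147483648/3.
Numerically: E[X] ≈ 7.1583e+08.

E[X] = 61917364224 · (2/3)^{11} = 2147483648/3 ≈ 7.1583e+08.


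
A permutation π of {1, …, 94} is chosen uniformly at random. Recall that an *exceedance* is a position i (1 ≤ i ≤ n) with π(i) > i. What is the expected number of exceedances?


Write X = Σ_{i=1}^{94} X_i, where X_i = 1_{π(i) > i}.
For each fixed i, π(i) is uniform over {1, …, 94} (marginal of a uniform permutation), so P[π(i) > i] = (n − i)/n. Summing: Σ_{i=1}^{94} (n − i)/n = (0 + 1 + … + 93)/94 = 94(94 − 1)/(2·94) = (94 − 1)/2.
Hence E[X] = Σ_{i=1}^{94} (94 − i)/94 = 93/2 ≈ 46.5000.

E[X] = 93/2 = 46.5000.


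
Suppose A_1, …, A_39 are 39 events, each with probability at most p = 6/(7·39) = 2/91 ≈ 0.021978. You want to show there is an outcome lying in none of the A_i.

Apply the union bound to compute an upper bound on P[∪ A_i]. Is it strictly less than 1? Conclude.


Union bound: P[∪_{i=1}^{39} A_i] ≤ Σ_i P[A_i] ≤ 39·p = 39·(2/91) = 6/7.
Numerically: 6/7 ≈ 0.857143.
Is 6/7 < 1? YES.
Since P[∪ A_i] ≤ 6/7 < 1, the complement has P[∩ A_i^c] ≥ 1 − 6/7 = 1/7 > 0, so some outcome avoids every A_i.

39·p = 6/7 ≈ 0.857143; existence CERTIFIED by the union bound.


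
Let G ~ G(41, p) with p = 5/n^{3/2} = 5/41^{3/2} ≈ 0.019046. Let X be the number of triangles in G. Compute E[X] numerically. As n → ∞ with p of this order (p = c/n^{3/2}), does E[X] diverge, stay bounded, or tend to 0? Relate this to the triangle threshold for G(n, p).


Number of potential triangles: C(41, 3) = 10660.
Each occurs with probability p³ ≈ (0.019046)³ ≈ 6.9084824e-06.
By linearity: E[X] = C(41, 3)·p³ ≈ 10660 · 6.9084824e-06 ≈ 0.07364.
Since α = 3/2 > 1, p = c/n^{3/2} = o(1/n) is below the triangle threshold p ~ 1/n. Asymptotically E[X] ~ (c³/6)·n^{3(1−α)} = (5³/6)·n^{-1.5} → 0, so by Markov's inequality G has no triangles w.h.p.

E[X] ≈ 0.07364; in regime p = Θ(1/n^{3/2}) E[X] tends to 0 (below the triangle threshold p ~ 1/n).


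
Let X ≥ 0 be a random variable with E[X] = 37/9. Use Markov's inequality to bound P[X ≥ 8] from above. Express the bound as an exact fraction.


μ = E[X] = 37/9, a = 8.
Markov: P[X ≥ 8] ≤ μ/a = (37/9)/8 = 37/72.
Numerically: ≈ 0.513889.
(Since a = 8 > μ = 4.111111, the bound 37/72 is < 1 and informative.)

P[X ≥ 8] ≤ 37/72 ≈ 0.513889.


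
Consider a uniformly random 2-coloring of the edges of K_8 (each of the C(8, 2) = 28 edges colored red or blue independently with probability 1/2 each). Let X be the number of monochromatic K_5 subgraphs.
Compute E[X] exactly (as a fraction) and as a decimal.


Let X = Σ_S X_S over the C(8, 5) = 56 subsets S of size 5, where X_S = 1 if the K_5 on S is monochromatic.
For a fixed S, the K_5 on S has C(5, 2) = 10 edges. P[all 10 edges red] = (1/2)^10, and likewise for blue, so P[monochromatic] = 2·(1/2)^10 = 2^{1 − 10} = 1/512.
By linearity: E[X] = C(8, 5) · 2^{1 − 10} = 56 · 1/512 = 7/64.
Numerically: E[X] ≈ 0.10938.

E[X] = C(8,5)·2^(1−C(5,2)) = 7/64 ≈ 0.10938.


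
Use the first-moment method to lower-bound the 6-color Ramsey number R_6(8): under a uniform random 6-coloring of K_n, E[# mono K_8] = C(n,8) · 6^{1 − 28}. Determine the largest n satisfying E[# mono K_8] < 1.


We need C(n, 8) · 6^{1 − 28} < 1, i.e. C(n, 8) < 6^{28 − 1} = 1023490369077469249536.
Check values of n near the boundary:
  n = 1593: C(1593, 8) = 1010555394551193970323; 1010555394551193970323 < 1023490369077469249536? YES
  n = 1594: C(1594, 8) = 1015652773590544255167; 1015652773590544255167 < 1023490369077469249536? YES
  n = 1595: C(1595, 8) = 1020772636343363633895; 1020772636343363633895 < 1023490369077469249536? YES
  n = 1596: C(1596, 8) = 1025915067760710553965; 1025915067760710553965 < 1023490369077469249536? NO
  n = 1597: C(1597, 8) = 1031080153060953275445; 1031080153060953275445 < 1023490369077469249536? NO
  n = 1598: C(1598, 8) = 1036267977730442348529; 1036267977730442348529 < 1023490369077469249536? NO
The largest n with C(n, 8) < 1023490369077469249536 is n = 1595 (where E[X] = 113419181815929292655/113721152119718805504 ≈ 0.9973446). Hence R_6(8) > 1595, i.e. R_6(8) ≥ 1596.

Largest n = 1595; hence R_6(8) > 1595.


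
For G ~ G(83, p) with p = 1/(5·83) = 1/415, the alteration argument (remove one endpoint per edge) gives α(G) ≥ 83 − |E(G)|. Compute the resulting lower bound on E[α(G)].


E[|E(G)|] = C(83, 2)·p = 3403 · (1/415) = 41/5.
E[α(G)] ≥ n − E[|E(G)|] = 83 − 41/5 = 374/5.
Numerically: ≈ 74.800.
(This is only a lower bound; the true E[α(G)] may be larger.)

E[α(G)] ≥ 374/5 ≈ 74.800.


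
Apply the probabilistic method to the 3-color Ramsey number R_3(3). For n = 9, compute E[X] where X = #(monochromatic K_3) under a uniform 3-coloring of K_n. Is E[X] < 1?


E[X] = C(9, 3) · 3^{1 − 3} = 84 · 3^{−2} = 84/9.
As a reduced fraction: E[X] = 28/3 ≈ 9.33333.
Is E[X] < 1? NO.
Since E[X] ≥ 1, the first-moment bound is inconclusive at n = 9; it does NOT by itself certify R_3(3) > 9.

E[X] = 28/3 ≈ 9.33333; E[X] ≥ 1; first-moment method inconclusive here.


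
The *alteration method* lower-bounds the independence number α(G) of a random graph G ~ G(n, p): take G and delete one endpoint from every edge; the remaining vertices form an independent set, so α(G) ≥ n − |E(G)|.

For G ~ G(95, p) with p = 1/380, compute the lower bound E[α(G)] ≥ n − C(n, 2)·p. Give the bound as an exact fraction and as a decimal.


E[|E(G)|] = C(95, 2)·p = 4465 · (1/380) = 47/4.
E[α(G)] ≥ n − E[|E(G)|] = 95 − 47/4 = 333/4.
Numerically: ≈ 83.25000.
(This is only a lower bound; the true E[α(G)] may be larger.)

E[α(G)] ≥ 333/4 ≈ 83.25000.


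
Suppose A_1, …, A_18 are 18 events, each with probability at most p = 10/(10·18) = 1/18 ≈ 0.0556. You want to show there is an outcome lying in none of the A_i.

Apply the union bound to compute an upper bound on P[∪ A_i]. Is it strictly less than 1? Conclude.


Union bound: P[∪_{i=1}^{18} A_i] ≤ Σ_i P[A_i] ≤ 18·p = 18·(1/18) = 1.
Numerically: 1 ≈ 1.0000.
Is 1 < 1? NO.
Since the bound 1 is ≥ 1, the union bound is uninformative here; it does NOT by itself certify existence.

18·p = 1 ≈ 1.0000; existence NOT certified by the union bound.


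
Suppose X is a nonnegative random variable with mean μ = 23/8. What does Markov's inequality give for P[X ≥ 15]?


μ = E[X] = 23/8, a = 15.
Markov: P[X ≥ 15] ≤ μ/a = (23/8)/15 = 23/120.
Numerically: ≈ 0.191667.
(Since a = 15 > μ = 2.875000, the bound 23/120 is < 1 and informative.)

P[X ≥ 15] ≤ 23/120 ≈ 0.191667.


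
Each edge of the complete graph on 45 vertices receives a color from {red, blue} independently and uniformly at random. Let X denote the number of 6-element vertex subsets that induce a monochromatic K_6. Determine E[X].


Let X = Σ_S X_S over the C(45, 6) = 8145060 subsets S of size 6, where X_S = 1 if the K_6 on S is monochromatic.
For a fixed S, the K_6 on S has C(6, 2) = 15 edges. P[all 15 edges red] = (1/2)^15, and likewise for blue, so P[monochromatic] = 2·(1/2)^15 = 2^{1 − 15} = 1/16384.
By linearity of expectation: E[X] = C(45, 6) · 2^{1 − 15} = 8145060 · 1/16384 = 2036265/4096.
Numerically: E[X] ≈ 497.135.

E[X] = C(45,6)·2^(1−C(6,2)) = 2036265/4096 ≈ 497.135.


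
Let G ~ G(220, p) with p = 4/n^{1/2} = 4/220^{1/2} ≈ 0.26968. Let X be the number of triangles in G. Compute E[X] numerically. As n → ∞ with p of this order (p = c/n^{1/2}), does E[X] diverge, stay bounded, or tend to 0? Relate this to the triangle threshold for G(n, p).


Number of potential triangles: C(220, 3) = 1750540.
Each occurs with probability p³ ≈ (0.26968)³ ≈ 1.96130869e-02.
By linearity: E[X] = C(220, 3)·p³ ≈ 1750540 · 1.96130869e-02 ≈ 34333.493156.
Since α = 1/2 < 1, p = c/n^{1/2} ≫ 1/n is above the triangle threshold p ~ 1/n. Asymptotically E[X] ~ (c³/6)·n^{3(1−α)} = (4³/6)·n^{1.5} → ∞; triangles are abundant w.h.p.

E[X] ≈ 34333.493156; in regime p = Θ(1/n^{1/2}) E[X] diverges (above the triangle threshold p ~ 1/n).


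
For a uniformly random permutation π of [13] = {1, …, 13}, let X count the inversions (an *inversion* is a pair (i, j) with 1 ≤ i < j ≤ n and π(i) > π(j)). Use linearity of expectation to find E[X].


Write X = Σ X_I over the C(13, 2) = 78 pairs i < j, with X_I the indicator of one inversion.
There are 78 indicators.
For each fixed pair i < j, the values π(i) and π(j) are two distinct elements of {1, …, 13} in uniformly random order; by symmetry P[π(i) > π(j)] = 1/2.
By linearity: E[X] = 78 · (1/2) = C(13, 2) · (1/2) = 78/2 = 39 ≈ 39.000.

E[X] = 39 = 39.000.


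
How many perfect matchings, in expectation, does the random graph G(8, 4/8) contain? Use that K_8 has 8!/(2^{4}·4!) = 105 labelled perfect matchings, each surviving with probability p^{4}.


K_8 has 8!/(2^{4}·4!) = 105 labelled perfect matchings.
For each such perfect matching H, let X_H = 1 if all 4 edges of H are present in G. Then P[X_H = 1] = p^{4} = (1/2)^{4} = 1/16.
Summing the indicators: E[X] = Σ_H E[X_H] = 105 · p^{4} = 105 · 1/16 = 105/16.
Numerically: E[X] ≈ 6.5625.

E[X] = 105 · (1/2)^{4} = 105/16 ≈ 6.5625.


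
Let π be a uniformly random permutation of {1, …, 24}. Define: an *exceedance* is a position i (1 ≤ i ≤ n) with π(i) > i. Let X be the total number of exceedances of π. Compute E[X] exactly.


Write X = Σ_{i=1}^{24} X_i, where X_i = 1_{π(i) > i}.
For each fixed i, π(i) is uniform over {1, …, 24} (marginal of a uniform permutation), so P[π(i) > i] = (n − i)/n. Summing: Σ_{i=1}^{24} (n − i)/n = (0 + 1 + … + 23)/24 = 24(24 − 1)/(2·24) = (24 − 1)/2.
Hence E[X] = Σ_{i=1}^{24} (24 − i)/24 = 23/2 ≈ 11.500000.

E[X] = 23/2 = 11.500000.


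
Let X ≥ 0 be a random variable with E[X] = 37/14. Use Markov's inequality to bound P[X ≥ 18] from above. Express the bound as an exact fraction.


μ = E[X] = 37/14, a = 18.
Markov: P[X ≥ 18] ≤ μ/a = (37/14)/18 = 37/252.
Numerically: ≈ 0.146825.
(Since a = 18 > μ = 2.642857, the bound 37/252 is < 1 and informative.)

P[X ≥ 18] ≤ 37/252 ≈ 0.146825.


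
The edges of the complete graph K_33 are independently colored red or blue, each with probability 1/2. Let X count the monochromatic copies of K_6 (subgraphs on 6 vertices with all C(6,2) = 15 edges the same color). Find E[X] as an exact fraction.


Let X = Σ_S X_S over the C(33, 6) = 1107568 subsets S of size 6, where X_S = 1 if the K_6 on S is monochromatic.
For a fixed S, the K_6 on S has C(6, 2) = 15 edges. P[all 15 edges red] = (1/2)^15, and likewise for blue, so P[monochromatic] = 2·(1/2)^15 = 2^{1 − 15} = 1/16384.
By linearity: E[X] = C(33, 6) · 2^{1 − 15} = 1107568 · 1/16384 = 69223/1024.
Numerically: E[X] ≈ 67.6006.

E[X] = C(33,6)·2^(1−C(6,2)) = 69223/1024 ≈ 67.6006.


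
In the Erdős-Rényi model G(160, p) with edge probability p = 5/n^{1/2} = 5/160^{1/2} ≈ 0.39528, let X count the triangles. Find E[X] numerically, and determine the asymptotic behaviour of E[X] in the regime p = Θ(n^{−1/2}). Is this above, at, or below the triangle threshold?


Number of potential triangles: C(160, 3) = 669920.
Each occurs with probability p³ ≈ (0.39528)³ ≈ 6.1763236e-02.
By linearity: E[X] = C(160, 3)·p³ ≈ 669920 · 6.1763236e-02 ≈ 41376.42676.
Since α = 1/2 < 1, p = c/n^{1/2} ≫ 1/n is above the triangle threshold p ~ 1/n. Asymptotically E[X] ~ (c³/6)·n^{3(1−α)} = (5³/6)·n^{1.5} → ∞; triangles are abundant w.h.p.

E[X] ≈ 41376.42676; in regime p = Θ(1/n^{1/2}) E[X] diverges (above the triangle threshold p ~ 1/n).


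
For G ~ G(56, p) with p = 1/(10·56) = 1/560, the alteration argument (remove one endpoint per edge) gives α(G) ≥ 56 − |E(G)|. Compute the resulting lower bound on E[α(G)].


E[|E(G)|] = C(56, 2)·p = 1540 · (1/560) = 11/4.
E[α(G)] ≥ n − E[|E(G)|] = 56 − 11/4 = 213/4.
Numerically: ≈ 53.250.
(This is only a lower bound; the true E[α(G)] may be larger.)

E[α(G)] ≥ 213/4 ≈ 53.250.


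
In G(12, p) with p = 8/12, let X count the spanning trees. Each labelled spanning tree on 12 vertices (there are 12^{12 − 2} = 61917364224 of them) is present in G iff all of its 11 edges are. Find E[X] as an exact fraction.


K_12 has 12^{12 − 2} = 61917364224 labelled spanning trees.
For each such spanning tree H, let X_H = 1 if all 11 edges of H are present in G. Then P[X_H = 1] = p^{11} = (2/3)^{11} = 2048/177147.
Summing the indicators: E[X] = Σ_H E[X_H] = 61917364224 · p^{11} = 61917364224 · 2048/177147 = 2147483648/3.
Numerically: E[X] ≈ 7.15828e+08.

E[X] = 61917364224 · (2/3)^{11} = 2147483648/3 ≈ 7.15828e+08.


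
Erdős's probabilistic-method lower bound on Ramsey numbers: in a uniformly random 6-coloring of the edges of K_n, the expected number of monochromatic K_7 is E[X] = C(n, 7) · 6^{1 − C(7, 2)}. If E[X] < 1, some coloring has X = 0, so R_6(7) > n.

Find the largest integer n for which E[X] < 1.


We need C(n, 7) · 6^{1 − 21} < 1, i.e. C(n, 7) < 6^{21 − 1} = 3656158440062976.
Check values of n near the boundary:
  n = 566: C(566, 7) = 3557206237959440; 3557206237959440 < 3656158440062976? YES
  n = 567: C(567, 7) = 3601671315933933; 3601671315933933 < 3656158440062976? YES
  n = 568: C(568, 7) = 3646611956239704; 3646611956239704 < 3656158440062976? YES
  n = 569: C(569, 7) = 3692032389858348; 3692032389858348 < 3656158440062976? NO
  n = 570: C(570, 7) = 3737936877831720; 3737936877831720 < 3656158440062976? NO
  n = 571: C(571, 7) = 3784329711421830; 3784329711421830 < 3656158440062976? NO
The largest n with C(n, 7) < 3656158440062976 is n = 568 (where E[X] = 16882462760369/16926659444736 ≈ 0.99739). Hence R_6(7) > 568, i.e. R_6(7) ≥ 569.

Largest n = 568; hence R_6(7) > 568.


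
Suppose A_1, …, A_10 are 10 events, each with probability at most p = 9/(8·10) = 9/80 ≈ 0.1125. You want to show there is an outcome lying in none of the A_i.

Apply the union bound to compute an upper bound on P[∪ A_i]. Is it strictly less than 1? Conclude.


Union bound: P[∪_{i=1}^{10} A_i] ≤ Σ_i P[A_i] ≤ 10·p = 10·(9/80) = 9/8.
Numerically: 9/8 ≈ 1.1250.
Is 9/8 < 1? NO.
Since the bound 9/8 is ≥ 1, the union bound is uninformative here; it does NOT by itself certify existence.

10·p = 9/8 ≈ 1.1250; existence NOT certified by the union bound.


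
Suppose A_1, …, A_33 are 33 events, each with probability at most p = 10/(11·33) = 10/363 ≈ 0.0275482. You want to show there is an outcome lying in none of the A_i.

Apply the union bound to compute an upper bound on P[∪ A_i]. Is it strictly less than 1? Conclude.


Union bound: P[∪_{i=1}^{33} A_i] ≤ Σ_i P[A_i] ≤ 33·p = 33·(10/363) = 10/11.
Numerically: 10/11 ≈ 0.9090909.
Is 10/11 < 1? YES.
Since P[∪ A_i] ≤ 10/11 < 1, the complement has P[∩ A_i^c] ≥ 1 − 10/11 = 1/11 > 0, so some outcome avoids every A_i.

33·p = 10/11 ≈ 0.9090909; existence CERTIFIED by the union bound.


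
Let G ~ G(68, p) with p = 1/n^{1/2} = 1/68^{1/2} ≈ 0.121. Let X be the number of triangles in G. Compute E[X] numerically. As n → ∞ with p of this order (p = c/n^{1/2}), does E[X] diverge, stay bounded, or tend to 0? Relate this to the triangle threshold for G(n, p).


Number of potential triangles: C(68, 3) = 50116.
Each occurs with probability p³ ≈ (0.121)³ ≈ 1.78335e-03.
By linearity: E[X] = C(68, 3)·p³ ≈ 50116 · 1.78335e-03 ≈ 89.374.
Since α = 1/2 < 1, p = c/n^{1/2} ≫ 1/n is above the triangle threshold p ~ 1/n. Asymptotically E[X] ~ (c³/6)·n^{3(1−α)} = (1³/6)·n^{1.5} → ∞; triangles are abundant w.h.p.

E[X] ≈ 89.374; in regime p = Θ(1/n^{1/2}) E[X] diverges (above the triangle threshold p ~ 1/n).


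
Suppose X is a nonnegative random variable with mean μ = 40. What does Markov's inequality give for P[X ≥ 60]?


μ = E[X] = 40, a = 60.
Markov: P[X ≥ 60] ≤ μ/a = (40)/60 = 2/3.
Numerically: ≈ 0.667.
(Since a = 60 > μ = 40.000, the bound 2/3 is < 1 and informative.)

P[X ≥ 60] ≤ 2/3 ≈ 0.667.


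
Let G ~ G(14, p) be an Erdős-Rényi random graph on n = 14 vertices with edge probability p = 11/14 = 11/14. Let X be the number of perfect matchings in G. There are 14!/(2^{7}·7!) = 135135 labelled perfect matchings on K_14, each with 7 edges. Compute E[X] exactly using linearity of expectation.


K_14 has 14!/(2^{7}·7!) = 135135 labelled perfect matchings.
For each such perfect matching H, let X_H = 1 if all 7 edges of H are present in G. Then P[X_H = 1] = p^{7} = (11/14)^{7} = 19487171/105413504.
Summing the indicators: E[X] = Σ_H E[X_H] = 135135 · p^{7} = 135135 · 19487171/105413504 = 376199836155/15059072.
Numerically: E[X] ≈ 2.498e+04.

E[X] = 135135 · (11/14)^{7} = 376199836155/15059072 ≈ 2.498e+04.


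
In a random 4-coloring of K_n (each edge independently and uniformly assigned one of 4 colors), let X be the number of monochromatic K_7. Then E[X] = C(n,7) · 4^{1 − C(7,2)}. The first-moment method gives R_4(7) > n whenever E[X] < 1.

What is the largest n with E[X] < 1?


We need C(n, 7) · 4^{1 − 21} < 1, i.e. C(n, 7) < 4^{21 − 1} = 1099511627776.
Check values of n near the boundary:
  n = 177: C(177, 7) = 957664425960; 957664425960 < 1099511627776? YES
  n = 178: C(178, 7) = 996867063280; 996867063280 < 1099511627776? YES
  n = 179: C(179, 7) = 1037437234460; 1037437234460 < 1099511627776? YES
  n = 180: C(180, 7) = 1079414463600; 1079414463600 < 1099511627776? YES
  n = 181: C(181, 7) = 1122839183400; 1122839183400 < 1099511627776? NO
  n = 182: C(182, 7) = 1167752750736; 1167752750736 < 1099511627776? NO
  n = 183: C(183, 7) = 1214197462413; 1214197462413 < 1099511627776? NO
The largest n with C(n, 7) < 1099511627776 is n = 180 (where E[X] = 67463403975/68719476736 ≈ 0.98172). Hence R_4(7) > 180, i.e. R_4(7) ≥ 181.

Largest n = 180; hence R_4(7) > 180.


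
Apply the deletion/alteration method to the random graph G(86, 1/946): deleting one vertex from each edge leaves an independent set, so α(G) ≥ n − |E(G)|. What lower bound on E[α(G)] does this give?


E[|E(G)|] = C(86, 2)·p = 3655 · (1/946) = 85/22.
E[α(G)] ≥ n − E[|E(G)|] = 86 − 85/22 = 1807/22.
Numerically: ≈ 82.136.
(This is only a lower bound; the true E[α(G)] may be larger.)

E[α(G)] ≥ 1807/22 ≈ 82.136.


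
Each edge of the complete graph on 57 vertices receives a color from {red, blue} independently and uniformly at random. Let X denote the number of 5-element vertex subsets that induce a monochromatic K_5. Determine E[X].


Let X = Σ_S X_S over the C(57, 5) = 4187106 subsets S of size 5, where X_S = 1 if the K_5 on S is monochromatic.
For a fixed S, the K_5 on S has C(5, 2) = 10 edges. P[all 10 edges red] = (1/2)^10, and likewise for blue, so P[monochromatic] = 2·(1/2)^10 = 2^{1 − 10} = 1/512.
By linearity of expectation: E[X] = C(57, 5) · 2^{1 − 10} = 4187106 · 1/512 = 2093553/256.
Numerically: E[X] ≈ 8177.94141.

E[X] = C(57,5)·2^(1−C(5,2)) = 2093553/256 ≈ 8177.94141.


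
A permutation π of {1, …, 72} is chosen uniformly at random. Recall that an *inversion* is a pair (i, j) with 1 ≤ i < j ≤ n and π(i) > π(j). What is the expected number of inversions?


Write X = Σ X_I over the C(72, 2) = 2556 pairs i < j, with X_I the indicator of one inversion.
There are 2556 indicators.
For each fixed pair i < j, the values π(i) and π(j) are two distinct elements of {1, …, 72} in uniformly random order; by symmetry P[π(i) > π(j)] = 1/2.
By linearity: E[X] = 2556 · (1/2) = C(72, 2) · (1/2) = 2556/2 = 1278 ≈ 1278.0000.

E[X] = 1278 = 1278.0000.


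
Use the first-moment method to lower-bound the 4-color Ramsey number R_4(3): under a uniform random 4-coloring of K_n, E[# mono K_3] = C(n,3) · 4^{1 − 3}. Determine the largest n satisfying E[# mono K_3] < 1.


We need C(n, 3) · 4^{1 − 3} < 1, i.e. C(n, 3) < 4^{3 − 1} = 16.
Check values of n near the boundary:
  n = 3: C(3, 3) = 1; 1 < 16? YES
  n = 4: C(4, 3) = 4; 4 < 16? YES
  n = 5: C(5, 3) = 10; 10 < 16? YES
  n = 6: C(6, 3) = 20; 20 < 16? NO
  n = 7: C(7, 3) = 35; 35 < 16? NO
  n = 8: C(8, 3) = 56; 56 < 16? NO
The largest n with C(n, 3) < 16 is n = 5 (where E[X] = 5/8 ≈ 0.625). Hence R_4(3) > 5, i.e. R_4(3) ≥ 6.

Largest n = 5; hence R_4(3) > 5.


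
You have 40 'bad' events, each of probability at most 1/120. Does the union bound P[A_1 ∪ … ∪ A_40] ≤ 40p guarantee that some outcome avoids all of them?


Union bound: P[∪_{i=1}^{40} A_i] ≤ Σ_i P[A_i] ≤ 40·p = 40·(1/120) = 1/3.
Numerically: 1/3 ≈ 0.3333.
Is 1/3 < 1? YES.
Since P[∪ A_i] ≤ 1/3 < 1, the complement has P[∩ A_i^c] ≥ 1 − 1/3 = 2/3 > 0, so some outcome avoids every A_i.

40·p = 1/3 ≈ 0.3333; existence CERTIFIED by the union bound.


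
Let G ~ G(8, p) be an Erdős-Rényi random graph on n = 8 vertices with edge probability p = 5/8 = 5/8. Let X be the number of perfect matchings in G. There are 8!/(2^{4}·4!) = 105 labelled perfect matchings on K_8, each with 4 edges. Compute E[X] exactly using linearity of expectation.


K_8 has 8!/(2^{4}·4!) = 105 labelled perfect matchings.
For each such perfect matching H, let X_H = 1 if all 4 edges of H are present in G. Then P[X_H = 1] = p^{4} = (5/8)^{4} = 625/4096.
By linearity: E[X] = Σ_H E[X_H] = 105 · p^{4} = 105 · 625/4096 = 65625/4096.
Numerically: E[X] ≈ 16.022.

E[X] = 105 · (5/8)^{4} = 65625/4096 ≈ 16.022.


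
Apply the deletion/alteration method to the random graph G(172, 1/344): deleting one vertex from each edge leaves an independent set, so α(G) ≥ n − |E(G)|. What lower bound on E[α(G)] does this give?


E[|E(G)|] = C(172, 2)·p = 14706 · (1/344) = 171/4.
E[α(G)] ≥ n − E[|E(G)|] = 172 − 171/4 = 517/4.
Numerically: ≈ 129.250.
(This is only a lower bound; the true E[α(G)] may be larger.)

E[α(G)] ≥ 517/4 ≈ 129.250.


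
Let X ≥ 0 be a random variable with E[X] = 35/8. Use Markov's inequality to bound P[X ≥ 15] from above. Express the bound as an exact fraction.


μ = E[X] = 35/8, a = 15.
Markov: P[X ≥ 15] ≤ μ/a = (35/8)/15 = 7/24.
Numerically: ≈ 0.2917.
(Since a = 15 > μ = 4.3750, the bound 7/24 is < 1 and informative.)

P[X ≥ 15] ≤ 7/24 ≈ 0.2917.


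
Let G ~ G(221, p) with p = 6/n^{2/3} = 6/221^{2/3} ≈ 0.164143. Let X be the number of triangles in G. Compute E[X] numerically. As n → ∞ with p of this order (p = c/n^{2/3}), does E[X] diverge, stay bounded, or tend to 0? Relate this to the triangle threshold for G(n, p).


Number of potential triangles: C(221, 3) = 1774630.
Each occurs with probability p³ ≈ (0.164143)³ ≈ 4.42251387e-03.
By linearity: E[X] = C(221, 3)·p³ ≈ 1774630 · 4.42251387e-03 ≈ 7848.325792.
Since α = 2/3 < 1, p = c/n^{2/3} ≫ 1/n is above the triangle threshold p ~ 1/n. Asymptotically E[X] ~ (c³/6)·n^{3(1−α)} = (6³/6)·n^{1} → ∞; triangles are abundant w.h.p.

E[X] ≈ 7848.325792; in regime p = Θ(1/n^{2/3}) E[X] diverges (above the triangle threshold p ~ 1/n).


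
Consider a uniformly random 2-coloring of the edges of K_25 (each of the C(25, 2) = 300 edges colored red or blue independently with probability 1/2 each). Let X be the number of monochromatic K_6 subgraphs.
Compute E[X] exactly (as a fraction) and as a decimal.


Let X = Σ_S X_S over the C(25, 6) = 177100 subsets S of size 6, where X_S = 1 if the K_6 on S is monochromatic.
For a fixed S, the K_6 on S has C(6, 2) = 15 edges. P[all 15 edges red] = (1/2)^15, and likewise for blue, so P[monochromatic] = 2·(1/2)^15 = 2^{1 − 15} = 1/16384.
By linearity of expectation: E[X] = C(25, 6) · 2^{1 − 15} = 177100 · 1/16384 = 44275/4096.
Numerically: E[X] ≈ 10.809326.

E[X] = C(25,6)·2^(1−C(6,2)) = 44275/4096 ≈ 10.809326.


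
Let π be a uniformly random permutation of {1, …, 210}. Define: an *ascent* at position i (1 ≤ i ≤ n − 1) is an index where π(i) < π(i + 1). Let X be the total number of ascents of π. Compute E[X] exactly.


Write X = Σ X_I over i = 1, …, 209, with X_I the indicator of one ascent.
There are 209 indicators.
For each fixed i, the pair (π(i), π(i+1)) is a uniformly random ordered pair of distinct values from {1, …, 210}; by symmetry P[π(i) < π(i+1)] = 1/2.
By linearity: E[X] = 209 · (1/2) = (210 − 1) · (1/2) = 209/2 ≈ 104.500.

E[X] = 209/2 = 104.500.


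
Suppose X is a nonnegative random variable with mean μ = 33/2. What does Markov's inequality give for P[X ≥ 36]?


μ = E[X] = 33/2, a = 36.
Markov: P[X ≥ 36] ≤ μ/a = (33/2)/36 = 11/24.
Numerically: ≈ 0.458333.
(Since a = 36 > μ = 16.500000, the bound 11/24 is < 1 and informative.)

P[X ≥ 36] ≤ 11/24 ≈ 0.458333.


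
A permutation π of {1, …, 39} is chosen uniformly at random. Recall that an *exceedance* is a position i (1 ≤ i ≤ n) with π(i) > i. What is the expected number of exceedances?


Write X = Σ_{i=1}^{39} X_i, where X_i = 1_{π(i) > i}.
For each fixed i, π(i) is uniform over {1, …, 39} (marginal of a uniform permutation), so P[π(i) > i] = (n − i)/n. Summing: Σ_{i=1}^{39} (n − i)/n = (0 + 1 + … + 38)/39 = 39(39 − 1)/(2·39) = (39 − 1)/2.
Hence E[X] = Σ_{i=1}^{39} (39 − i)/39 = 19 ≈ 19.0000.

E[X] = 19 = 19.0000.


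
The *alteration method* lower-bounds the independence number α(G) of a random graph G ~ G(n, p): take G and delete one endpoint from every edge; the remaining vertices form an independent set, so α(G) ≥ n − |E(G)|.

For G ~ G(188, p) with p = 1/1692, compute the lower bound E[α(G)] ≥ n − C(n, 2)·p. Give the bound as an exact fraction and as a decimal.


E[|E(G)|] = C(188, 2)·p = 17578 · (1/1692) = 187/18.
E[α(G)] ≥ n − E[|E(G)|] = 188 − 187/18 = 3197/18.
Numerically: ≈ 177.61111.
(This is only a lower bound; the true E[α(G)] may be larger.)

E[α(G)] ≥ 3197/18 ≈ 177.61111.


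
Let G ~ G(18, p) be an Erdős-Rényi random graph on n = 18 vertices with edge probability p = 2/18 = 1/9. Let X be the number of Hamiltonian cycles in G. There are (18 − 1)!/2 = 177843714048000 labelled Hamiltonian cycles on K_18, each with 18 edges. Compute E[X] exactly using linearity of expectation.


K_18 has (18 − 1)!/2 = 177843714048000 labelled Hamiltonian cycles.
For each such Hamiltonian cycle H, let X_H = 1 if all 18 edges of H are present in G. Then P[X_H = 1] = p^{18} = (1/9)^{18} = 1/150094635296999121.
By linearity of expectation: E[X] = Σ_H E[X_H] = 177843714048000 · p^{18} = 177843714048000 · 1/150094635296999121 = 243955712000/205891132094649.
Numerically: E[X] ≈ 0.0011849.

E[X] = 177843714048000 · (1/9)^{18} = 243955712000/205891132094649 ≈ 0.0011849.


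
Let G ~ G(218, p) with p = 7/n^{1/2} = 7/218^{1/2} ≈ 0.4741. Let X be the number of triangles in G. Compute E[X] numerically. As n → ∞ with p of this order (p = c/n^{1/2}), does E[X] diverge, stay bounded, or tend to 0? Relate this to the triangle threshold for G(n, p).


Number of potential triangles: C(218, 3) = 1703016.
Each occurs with probability p³ ≈ (0.4741)³ ≈ 1.065637e-01.
By linearity: E[X] = C(218, 3)·p³ ≈ 1703016 · 1.065637e-01 ≈ 181479.7231.
Since α = 1/2 < 1, p = c/n^{1/2} ≫ 1/n is above the triangle threshold p ~ 1/n. Asymptotically E[X] ~ (c³/6)·n^{3(1−α)} = (7³/6)·n^{1.5} → ∞; triangles are abundant w.h.p.

E[X] ≈ 181479.7231; in regime p = Θ(1/n^{1/2}) E[X] diverges (above the triangle threshold p ~ 1/n).


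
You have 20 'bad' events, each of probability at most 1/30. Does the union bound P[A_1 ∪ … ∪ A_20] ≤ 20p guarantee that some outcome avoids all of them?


Union bound: P[∪_{i=1}^{20} A_i] ≤ Σ_i P[A_i] ≤ 20·p = 20·(1/30) = 2/3.
Numerically: 2/3 ≈ 0.66667.
Is 2/3 < 1? YES.
Since P[∪ A_i] ≤ 2/3 < 1, the complement has P[∩ A_i^c] ≥ 1 − 2/3 = 1/3 > 0, so some outcome avoids every A_i.

20·p = 2/3 ≈ 0.66667; existence CERTIFIED by the union bound.


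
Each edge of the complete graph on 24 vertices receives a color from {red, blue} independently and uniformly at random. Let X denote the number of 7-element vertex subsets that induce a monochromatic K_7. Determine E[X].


Let X = Σ_S X_S over the C(24, 7) = 346104 subsets S of size 7, where X_S = 1 if the K_7 on S is monochromatic.
For a fixed S, the K_7 on S has C(7, 2) = 21 edges. P[all 21 edges red] = (1/2)^21, and likewise for blue, so P[monochromatic] = 2·(1/2)^21 = 2^{1 − 21} = 1/1048576.
By linearity: E[X] = C(24, 7) · 2^{1 − 21} = 346104 · 1/1048576 = 43263/131072.
Numerically: E[X] ≈ 0.33007.

E[X] = C(24,7)·2^(1−C(7,2)) = 43263/131072 ≈ 0.33007.


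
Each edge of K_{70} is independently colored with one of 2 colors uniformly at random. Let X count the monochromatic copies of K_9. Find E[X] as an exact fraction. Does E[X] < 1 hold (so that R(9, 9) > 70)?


E[X] = C(70, 9) · 2^{1 − 36} = 65033528560 · 2^{−35} = 65033528560/34359738368.
As a reduced fraction: E[X] = 4064595535/2147483648 ≈ 1.892725.
Is E[X] < 1? NO.
Since E[X] ≥ 1, the first-moment bound is inconclusive at n = 70; it does NOT by itself certify R(9, 9) > 70.

E[X] = 4064595535/2147483648 ≈ 1.892725; E[X] ≥ 1; first-moment method inconclusive here.


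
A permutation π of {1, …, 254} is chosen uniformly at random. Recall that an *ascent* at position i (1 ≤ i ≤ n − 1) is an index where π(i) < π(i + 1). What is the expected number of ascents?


Write X = Σ X_I over i = 1, …, 253, with X_I the indicator of one ascent.
There are 253 indicators.
For each fixed i, the pair (π(i), π(i+1)) is a uniformly random ordered pair of distinct values from {1, …, 254}; by symmetry P[π(i) < π(i+1)] = 1/2.
By linearity: E[X] = 253 · (1/2) = (254 − 1) · (1/2) = 253/2 ≈ 126.50000.

E[X] = 253/2 = 126.50000.


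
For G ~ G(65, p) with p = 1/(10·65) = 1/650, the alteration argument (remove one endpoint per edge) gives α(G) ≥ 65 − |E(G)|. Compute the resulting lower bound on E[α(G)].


E[|E(G)|] = C(65, 2)·p = 2080 · (1/650) = 16/5.
E[α(G)] ≥ n − E[|E(G)|] = 65 − 16/5 = 309/5.
Numerically: ≈ 61.80000.
(This is only a lower bound; the true E[α(G)] may be larger.)

E[α(G)] ≥ 309/5 ≈ 61.80000.


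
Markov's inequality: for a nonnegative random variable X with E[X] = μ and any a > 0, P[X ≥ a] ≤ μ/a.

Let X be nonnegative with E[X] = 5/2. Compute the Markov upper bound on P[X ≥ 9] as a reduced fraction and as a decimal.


μ = E[X] = 5/2, a = 9.
Markov: P[X ≥ 9] ≤ μ/a = (5/2)/9 = 5/18.
Numerically: ≈ 0.277778.
(Since a = 9 > μ = 2.500000, the bound 5/18 is < 1 and informative.)

P[X ≥ 9] ≤ 5/18 ≈ 0.277778.


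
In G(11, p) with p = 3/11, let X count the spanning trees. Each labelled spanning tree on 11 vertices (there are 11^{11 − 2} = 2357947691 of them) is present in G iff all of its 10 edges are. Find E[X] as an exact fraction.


K_11 has 11^{11 − 2} = 2357947691 labelled spanning trees.
For each such spanning tree H, let X_H = 1 if all 10 edges of H are present in G. Then P[X_H = 1] = p^{10} = (3/11)^{10} = 59049/25937424601.
By linearity: E[X] = Σ_H E[X_H] = 2357947691 · p^{10} = 2357947691 · 59049/25937424601 = 59049/11.
Numerically: E[X] ≈ 5368.1.

E[X] = 2357947691 · (3/11)^{10} = 59049/11 ≈ 5368.1.


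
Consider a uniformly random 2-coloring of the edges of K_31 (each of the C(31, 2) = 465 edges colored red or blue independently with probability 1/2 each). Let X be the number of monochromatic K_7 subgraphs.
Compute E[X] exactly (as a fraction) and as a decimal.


Let X = Σ_S X_S over the C(31, 7) = 2629575 subsets S of size 7, where X_S = 1 if the K_7 on S is monochromatic.
For a fixed S, the K_7 on S has C(7, 2) = 21 edges. P[all 21 edges red] = (1/2)^21, and likewise for blue, so P[monochromatic] = 2·(1/2)^21 = 2^{1 − 21} = 1/1048576.
Summing: E[X] = C(31, 7) · 2^{1 − 21} = 2629575 · 1/1048576 = 2629575/1048576.
Numerically: E[X] ≈ 2.5078.

E[X] = C(31,7)·2^(1−C(7,2)) = 2629575/1048576 ≈ 2.5078.


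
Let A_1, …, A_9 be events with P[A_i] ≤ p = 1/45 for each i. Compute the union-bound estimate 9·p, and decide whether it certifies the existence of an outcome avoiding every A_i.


Union bound: P[∪_{i=1}^{9} A_i] ≤ Σ_i P[A_i] ≤ 9·p = 9·(1/45) = 1/5.
Numerically: 1/5 ≈ 0.200000.
Is 1/5 < 1? YES.
Since P[∪ A_i] ≤ 1/5 < 1, the complement has P[∩ A_i^c] ≥ 1 − 1/5 = 4/5 > 0, so some outcome avoids every A_i.

9·p = 1/5 ≈ 0.200000; existence CERTIFIED by the union bound.


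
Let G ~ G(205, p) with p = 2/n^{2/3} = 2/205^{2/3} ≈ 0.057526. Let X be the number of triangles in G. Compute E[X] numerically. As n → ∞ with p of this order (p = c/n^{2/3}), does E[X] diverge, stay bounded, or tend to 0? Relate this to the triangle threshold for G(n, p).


Number of potential triangles: C(205, 3) = 1414910.
Each occurs with probability p³ ≈ (0.057526)³ ≈ 1.9036288e-04.
By linearity: E[X] = C(205, 3)·p³ ≈ 1414910 · 1.9036288e-04 ≈ 269.34634.
Since α = 2/3 < 1, p = c/n^{2/3} ≫ 1/n is above the triangle threshold p ~ 1/n. Asymptotically E[X] ~ (c³/6)·n^{3(1−α)} = (2³/6)·n^{1} → ∞; triangles are abundant w.h.p.

E[X] ≈ 269.34634; in regime p = Θ(1/n^{2/3}) E[X] diverges (above the triangle threshold p ~ 1/n).


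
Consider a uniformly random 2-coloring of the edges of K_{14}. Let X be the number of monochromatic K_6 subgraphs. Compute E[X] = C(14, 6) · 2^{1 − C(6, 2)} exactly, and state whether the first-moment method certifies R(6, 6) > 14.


E[X] = C(14, 6) · 2^{1 − 15} = 3003 · 2^{−14} = 3003/16384.
As a reduced fraction: E[X] = 3003/16384 ≈ 0.1832886.
Is E[X] < 1? YES.
Since E[X] < 1, there exists a 2-coloring of K_{14} with no monochromatic K_6; hence R(6, 6) > 14.

E[X] = 3003/16384 ≈ 0.1832886; E[X] < 1, so R(6, 6) > 14.


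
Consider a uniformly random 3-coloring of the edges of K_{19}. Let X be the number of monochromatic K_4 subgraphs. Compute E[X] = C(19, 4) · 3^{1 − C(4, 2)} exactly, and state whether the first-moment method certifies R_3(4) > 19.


E[X] = C(19, 4) · 3^{1 − 6} = 3876 · 3^{−5} = 3876/243.
As a reduced fraction: E[X] = 1292/81 ≈ 15.9506173.
Is E[X] < 1? NO.
Since E[X] ≥ 1, the first-moment bound is inconclusive at n = 19; it does NOT by itself certify R_3(4) > 19.

E[X] = 1292/81 ≈ 15.9506173; E[X] ≥ 1; first-moment method inconclusive here.


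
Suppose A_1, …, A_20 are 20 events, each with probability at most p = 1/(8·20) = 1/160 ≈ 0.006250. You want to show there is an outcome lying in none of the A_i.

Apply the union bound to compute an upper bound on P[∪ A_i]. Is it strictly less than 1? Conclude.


Union bound: P[∪_{i=1}^{20} A_i] ≤ Σ_i P[A_i] ≤ 20·p = 20·(1/160) = 1/8.
Numerically: 1/8 ≈ 0.125000.
Is 1/8 < 1? YES.
Since P[∪ A_i] ≤ 1/8 < 1, the complement has P[∩ A_i^c] ≥ 1 − 1/8 = 7/8 > 0, so some outcome avoids every A_i.

20·p = 1/8 ≈ 0.125000; existence CERTIFIED by the union bound.


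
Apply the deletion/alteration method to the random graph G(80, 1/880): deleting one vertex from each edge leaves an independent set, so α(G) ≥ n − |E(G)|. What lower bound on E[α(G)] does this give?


E[|E(G)|] = C(80, 2)·p = 3160 · (1/880) = 79/22.
E[α(G)] ≥ n − E[|E(G)|] = 80 − 79/22 = 1681/22.
Numerically: ≈ 76.40909.
(This is only a lower bound; the true E[α(G)] may be larger.)

E[α(G)] ≥ 1681/22 ≈ 76.40909.


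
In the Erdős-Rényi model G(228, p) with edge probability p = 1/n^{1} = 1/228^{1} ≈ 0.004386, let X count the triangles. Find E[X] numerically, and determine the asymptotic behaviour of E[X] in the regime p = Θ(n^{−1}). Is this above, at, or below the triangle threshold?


Number of potential triangles: C(228, 3) = 1949476.
Each occurs with probability p³ ≈ (0.004386)³ ≈ 8.4371440e-08.
By linearity: E[X] = C(228, 3)·p³ ≈ 1949476 · 8.4371440e-08 ≈ 0.16448.
Here α = 1, so p = 1/n is exactly at the triangle threshold p ~ 1/n. Asymptotically E[X] → c³/6 = 1³/6 = 1/6 ≈ 0.16667, a bounded constant. In this regime the triangle count is asymptotically Poisson(c³/6).

E[X] ≈ 0.16448; in regime p = Θ(1/n^{1}) E[X] stays bounded (at the triangle threshold p ~ 1/n).


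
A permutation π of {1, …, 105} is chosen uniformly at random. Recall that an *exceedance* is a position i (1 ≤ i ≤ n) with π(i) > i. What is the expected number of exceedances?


Write X = Σ_{i=1}^{105} X_i, where X_i = 1_{π(i) > i}.
For each fixed i, π(i) is uniform over {1, …, 105} (marginal of a uniform permutation), so P[π(i) > i] = (n − i)/n. Summing: Σ_{i=1}^{105} (n − i)/n = (0 + 1 + … + 104)/105 = 105(105 − 1)/(2·105) = (105 − 1)/2.
Hence E[X] = Σ_{i=1}^{105} (105 − i)/105 = 52 ≈ 52.000.

E[X] = 52 = 52.000.
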